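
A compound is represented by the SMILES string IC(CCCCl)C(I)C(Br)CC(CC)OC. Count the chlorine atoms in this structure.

1

Scan the SMILES for Cl atoms (remember two-letter symbols like Cl and Br are single atoms).
Chlorine count: 1.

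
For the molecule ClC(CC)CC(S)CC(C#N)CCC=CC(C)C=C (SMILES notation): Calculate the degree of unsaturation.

Degree of unsaturation = (number of rings) + (number of π bonds).
Ring closures in the SMILES: 0.
π bonds: 2 double bonds (each 1 DoU), 1 triple bond (each 2 DoU) → 4 DoU from unsaturation.
Total DoU = 0 + 4 = 4.

4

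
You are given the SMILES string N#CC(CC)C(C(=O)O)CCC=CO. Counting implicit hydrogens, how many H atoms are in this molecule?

15

Walk through each heavy atom and fill implicit hydrogens from standard valence (C 4, N 3, O 2, S 2, halogen 1):
  atom 1: N, bond orders sum to 3 (valence 3) → 0 H
  atom 2: C, bond orders sum to 4 (valence 4) → 0 H
  atom 3: C, bond orders sum to 3 (valence 4) → 1 H
  atom 4: C, bond orders sum to 2 (valence 4) → 2 H
  atom 5: C, bond orders sum to 1 (valence 4) → 3 H
  atom 6: C, bond orders sum to 3 (valence 4) → 1 H
  atom 7: C, bond orders sum to 4 (valence 4) → 0 H
  atom 8: O, bond orders sum to 2 (valence 2) → 0 H
  atom 9: O, bond orders sum to 1 (valence 2) → 1 H
  atom 10: C, bond orders sum to 2 (valence 4) → 2 H
  atom 11: C, bond orders sum to 2 (valence 4) → 2 H
  atom 12: C, bond orders sum to 3 (valence 4) → 1 H
  atom 13: C, bond orders sum to 3 (valence 4) → 1 H
  atom 14: O, bond orders sum to 1 (valence 2) → 1 H
Total hydrogens: 15.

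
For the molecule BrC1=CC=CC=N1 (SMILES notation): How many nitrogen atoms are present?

Scan the SMILES for N atoms (remember two-letter symbols like Cl and Br are single atoms).
Nitrogen count: 1.

1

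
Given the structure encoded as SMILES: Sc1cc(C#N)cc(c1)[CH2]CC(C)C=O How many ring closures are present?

1

In SMILES, each pair of matching ring-closure digits denotes one ring-closing bond; the number of such bonds equals the number of independent rings.
Ring-closure bonds here: 1.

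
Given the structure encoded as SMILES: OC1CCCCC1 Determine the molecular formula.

Walk through each heavy atom and fill implicit hydrogens from standard valence (C 4, N 3, O 2, S 2, halogen 1):
  atom 1: O, bond orders sum to 1 (valence 2) → 1 H
  atom 2: C, bond orders sum to 3 (valence 4) → 1 H
  atom 3: C, bond orders sum to 2 (valence 4) → 2 H
  atom 4: C, bond orders sum to 2 (valence 4) → 2 H
  atom 5: C, bond orders sum to 2 (valence 4) → 2 H
  atom 6: C, bond orders sum to 2 (valence 4) → 2 H
  atom 7: C, bond orders sum to 2 (valence 4) → 2 H
Totals → C:6, H:12, O:1.

C6H12O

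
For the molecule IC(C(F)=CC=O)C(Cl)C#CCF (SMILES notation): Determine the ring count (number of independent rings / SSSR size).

In SMILES, each pair of matching ring-closure digits denotes one ring-closing bond; the number of such bonds equals the number of independent rings.
Ring-closure bonds here: 0.

0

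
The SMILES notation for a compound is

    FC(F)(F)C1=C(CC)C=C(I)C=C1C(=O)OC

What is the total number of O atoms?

Scan the SMILES for O atoms (remember two-letter symbols like Cl and Br are single atoms).
Oxygen count: 2.

2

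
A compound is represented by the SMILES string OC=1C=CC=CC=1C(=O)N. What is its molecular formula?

C7H7NO2

Walk through each heavy atom and fill implicit hydrogens from standard valence (C 4, N 3, O 2, S 2, halogen 1):
  atom 1: O, bond orders sum to 1 (valence 2) → 1 H
  atom 2: C, bond orders sum to 4 (valence 4) → 0 H
  atom 3: C, bond orders sum to 3 (valence 4) → 1 H
  atom 4: C, bond orders sum to 3 (valence 4) → 1 H
  atom 5: C, bond orders sum to 3 (valence 4) → 1 H
  atom 6: C, bond orders sum to 3 (valence 4) → 1 H
  atom 7: C, bond orders sum to 4 (valence 4) → 0 H
  atom 8: C, bond orders sum to 4 (valence 4) → 0 H
  atom 9: O, bond orders sum to 2 (valence 2) → 0 H
  atom 10: N, bond orders sum to 1 (valence 3) → 2 H
Totals → C:7, H:7, N:1, O:2.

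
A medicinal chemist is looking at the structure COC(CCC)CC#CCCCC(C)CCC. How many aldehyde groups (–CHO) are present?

Scan the SMILES for the aldehyde motif — none present.
Groups that are present: 1 alkyne, 1 ether.

0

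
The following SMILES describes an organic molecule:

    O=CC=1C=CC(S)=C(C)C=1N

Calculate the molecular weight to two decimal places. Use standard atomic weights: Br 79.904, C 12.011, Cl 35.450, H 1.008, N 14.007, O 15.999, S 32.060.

167.23 g/mol

First, the molecular formula is C8H9NOS (counting implicit H from valence).
  C: 8 × 12.011 = 96.088
  H: 9 × 1.008 = 9.072
  N: 1 × 14.007 = 14.007
  O: 1 × 15.999 = 15.999
  S: 1 × 32.060 = 32.060
Sum: 8×12.011 + 9×1.008 + 1×14.007 + 1×15.999 + 1×32.060 = 167.226 → 167.23 g/mol.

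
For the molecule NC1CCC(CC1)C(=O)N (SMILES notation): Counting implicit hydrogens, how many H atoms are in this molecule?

14

Walk through each heavy atom and fill implicit hydrogens from standard valence (C 4, N 3, O 2, S 2, halogen 1):
  atom 1: N, bond orders sum to 1 (valence 3) → 2 H
  atom 2: C, bond orders sum to 3 (valence 4) → 1 H
  atom 3: C, bond orders sum to 2 (valence 4) → 2 H
  atom 4: C, bond orders sum to 2 (valence 4) → 2 H
  atom 5: C, bond orders sum to 3 (valence 4) → 1 H
  atom 6: C, bond orders sum to 2 (valence 4) → 2 H
  atom 7: C, bond orders sum to 2 (valence 4) → 2 H
  atom 8: C, bond orders sum to 4 (valence 4) → 0 H
  atom 9: O, bond orders sum to 2 (valence 2) → 0 H
  atom 10: N, bond orders sum to 1 (valence 3) → 2 H
Total hydrogens: 14.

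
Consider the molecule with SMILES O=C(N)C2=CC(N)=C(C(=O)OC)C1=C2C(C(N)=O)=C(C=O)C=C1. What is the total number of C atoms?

Count every carbon token in the SMILES (each C, including those in ring-closure positions and inside branches).
Carbon count: 15.

15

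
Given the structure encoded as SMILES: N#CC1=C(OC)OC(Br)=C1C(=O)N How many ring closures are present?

1

In SMILES, each pair of matching ring-closure digits denotes one ring-closing bond; the number of such bonds equals the number of independent rings.
Ring-closure bonds here: 1.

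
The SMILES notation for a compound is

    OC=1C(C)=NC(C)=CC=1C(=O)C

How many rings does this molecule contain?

In SMILES, each pair of matching ring-closure digits denotes one ring-closing bond; the number of such bonds equals the number of independent rings.
Ring-closure bonds here: 1.

1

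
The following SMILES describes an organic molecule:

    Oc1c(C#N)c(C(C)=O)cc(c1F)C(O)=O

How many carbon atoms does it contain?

10

Count every carbon token in the SMILES (each C, including those in ring-closure positions and inside branches).
Carbon count: 10.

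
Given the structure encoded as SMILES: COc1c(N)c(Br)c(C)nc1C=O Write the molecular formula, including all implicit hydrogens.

C8H9BrN2O2

Walk through each heavy atom and fill implicit hydrogens from standard valence (C 4, N 3, O 2, S 2, halogen 1); for lowercase aromatic atoms, an aromatic c carries 1 H when it has two neighbours and 0 H with three, and aromatic n carries 0 H:
  atom 1: C, bond orders sum to 1 (valence 4) → 3 H
  atom 2: O, bond orders sum to 2 (valence 2) → 0 H
  atom 3: aromatic c, 3 neighbours → 0 H
  atom 4: aromatic c, 3 neighbours → 0 H
  atom 5: N, bond orders sum to 1 (valence 3) → 2 H
  atom 6: aromatic c, 3 neighbours → 0 H
  atom 7: Br (halogen, monovalent) → 0 H
  atom 8: aromatic c, 3 neighbours → 0 H
  atom 9: C, bond orders sum to 1 (valence 4) → 3 H
  atom 10: aromatic n, 2 neighbours → 0 H
  atom 11: aromatic c, 3 neighbours → 0 H
  atom 12: C, bond orders sum to 3 (valence 4) → 1 H
  atom 13: O, bond orders sum to 2 (valence 2) → 0 H
Totals → C:8, H:9, Br:1, N:2, O:2.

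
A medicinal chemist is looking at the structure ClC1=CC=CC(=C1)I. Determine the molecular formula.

C6H4ClI

Walk through each heavy atom and fill implicit hydrogens from standard valence (C 4, N 3, O 2, S 2, halogen 1):
  atom 1: Cl (halogen, monovalent) → 0 H
  atom 2: C, bond orders sum to 4 (valence 4) → 0 H
  atom 3: C, bond orders sum to 3 (valence 4) → 1 H
  atom 4: C, bond orders sum to 3 (valence 4) → 1 H
  atom 5: C, bond orders sum to 3 (valence 4) → 1 H
  atom 6: C, bond orders sum to 4 (valence 4) → 0 H
  atom 7: C, bond orders sum to 3 (valence 4) → 1 H
  atom 8: I (halogen, monovalent) → 0 H
Totals → C:6, H:4, Cl:1, I:1.
In Hill order: C6H4ClI.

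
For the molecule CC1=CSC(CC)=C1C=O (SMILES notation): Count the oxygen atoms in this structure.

1

Scan the SMILES for O atoms (remember two-letter symbols like Cl and Br are single atoms).
Oxygen count: 1.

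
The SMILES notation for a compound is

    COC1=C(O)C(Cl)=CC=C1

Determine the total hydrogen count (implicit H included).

7

Walk through each heavy atom and fill implicit hydrogens from standard valence (C 4, N 3, O 2, S 2, halogen 1):
  atom 1: C, bond orders sum to 1 (valence 4) → 3 H
  atom 2: O, bond orders sum to 2 (valence 2) → 0 H
  atom 3: C, bond orders sum to 4 (valence 4) → 0 H
  atom 4: C, bond orders sum to 4 (valence 4) → 0 H
  atom 5: O, bond orders sum to 1 (valence 2) → 1 H
  atom 6: C, bond orders sum to 4 (valence 4) → 0 H
  atom 7: Cl (halogen, monovalent) → 0 H
  atom 8: C, bond orders sum to 3 (valence 4) → 1 H
  atom 9: C, bond orders sum to 3 (valence 4) → 1 H
  atom 10: C, bond orders sum to 3 (valence 4) → 1 H
Total hydrogens: 7.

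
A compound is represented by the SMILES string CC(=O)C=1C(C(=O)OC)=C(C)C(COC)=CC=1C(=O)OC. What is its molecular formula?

Walk through each heavy atom and fill implicit hydrogens from standard valence (C 4, N 3, O 2, S 2, halogen 1):
  atom 1: C, bond orders sum to 1 (valence 4) → 3 H
  atom 2: C, bond orders sum to 4 (valence 4) → 0 H
  atom 3: O, bond orders sum to 2 (valence 2) → 0 H
  atom 4: C, bond orders sum to 4 (valence 4) → 0 H
  atom 5: C, bond orders sum to 4 (valence 4) → 0 H
  atom 6: C, bond orders sum to 4 (valence 4) → 0 H
  atom 7: O, bond orders sum to 2 (valence 2) → 0 H
  atom 8: O, bond orders sum to 2 (valence 2) → 0 H
  atom 9: C, bond orders sum to 1 (valence 4) → 3 H
  atom 10: C, bond orders sum to 4 (valence 4) → 0 H
  atom 11: C, bond orders sum to 1 (valence 4) → 3 H
  atom 12: C, bond orders sum to 4 (valence 4) → 0 H
  atom 13: C, bond orders sum to 2 (valence 4) → 2 H
  atom 14: O, bond orders sum to 2 (valence 2) → 0 H
  atom 15: C, bond orders sum to 1 (valence 4) → 3 H
  atom 16: C, bond orders sum to 3 (valence 4) → 1 H
  atom 17: C, bond orders sum to 4 (valence 4) → 0 H
  atom 18: C, bond orders sum to 4 (valence 4) → 0 H
  atom 19: O, bond orders sum to 2 (valence 2) → 0 H
  atom 20: O, bond orders sum to 2 (valence 2) → 0 H
  atom 21: C, bond orders sum to 1 (valence 4) → 3 H
Totals → C:15, H:18, O:6.

C15H18O6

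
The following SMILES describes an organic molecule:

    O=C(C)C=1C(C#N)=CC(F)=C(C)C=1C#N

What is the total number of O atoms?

1

Scan the SMILES for O atoms (remember two-letter symbols like Cl and Br are single atoms).
Oxygen count: 1.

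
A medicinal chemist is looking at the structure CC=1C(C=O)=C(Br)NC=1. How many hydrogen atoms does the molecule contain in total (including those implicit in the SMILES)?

Walk through each heavy atom and fill implicit hydrogens from standard valence (C 4, N 3, O 2, S 2, halogen 1):
  atom 1: C, bond orders sum to 1 (valence 4) → 3 H
  atom 2: C, bond orders sum to 4 (valence 4) → 0 H
  atom 3: C, bond orders sum to 4 (valence 4) → 0 H
  atom 4: C, bond orders sum to 3 (valence 4) → 1 H
  atom 5: O, bond orders sum to 2 (valence 2) → 0 H
  atom 6: C, bond orders sum to 4 (valence 4) → 0 H
  atom 7: Br (halogen, monovalent) → 0 H
  atom 8: N, bond orders sum to 2 (valence 3) → 1 H
  atom 9: C, bond orders sum to 3 (valence 4) → 1 H
Total hydrogens: 6.

6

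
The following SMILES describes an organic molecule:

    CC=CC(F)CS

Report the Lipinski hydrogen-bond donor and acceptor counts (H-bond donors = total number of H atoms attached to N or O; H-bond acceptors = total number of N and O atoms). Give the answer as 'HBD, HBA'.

Donors: find every N or O and count the H atoms it carries.
  (no N or O atoms present)
Lipinski HBD = 0.
Acceptors: N atoms = 0, O atoms = 0 → HBA = 0.

0, 0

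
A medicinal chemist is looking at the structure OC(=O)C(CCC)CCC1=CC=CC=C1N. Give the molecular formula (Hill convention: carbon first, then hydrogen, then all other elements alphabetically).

Walk through each heavy atom and fill implicit hydrogens from standard valence (C 4, N 3, O 2, S 2, halogen 1):
  atom 1: O, bond orders sum to 1 (valence 2) → 1 H
  atom 2: C, bond orders sum to 4 (valence 4) → 0 H
  atom 3: O, bond orders sum to 2 (valence 2) → 0 H
  atom 4: C, bond orders sum to 3 (valence 4) → 1 H
  atom 5: C, bond orders sum to 2 (valence 4) → 2 H
  atom 6: C, bond orders sum to 2 (valence 4) → 2 H
  atom 7: C, bond orders sum to 1 (valence 4) → 3 H
  atom 8: C, bond orders sum to 2 (valence 4) → 2 H
  atom 9: C, bond orders sum to 2 (valence 4) → 2 H
  atom 10: C, bond orders sum to 4 (valence 4) → 0 H
  atom 11: C, bond orders sum to 3 (valence 4) → 1 H
  atom 12: C, bond orders sum to 3 (valence 4) → 1 H
  atom 13: C, bond orders sum to 3 (valence 4) → 1 H
  atom 14: C, bond orders sum to 3 (valence 4) → 1 H
  atom 15: C, bond orders sum to 4 (valence 4) → 0 H
  atom 16: N, bond orders sum to 1 (valence 3) → 2 H
Totals → C:13, H:19, N:1, O:2.
In Hill order: C13H19NO2.

C13H19NO2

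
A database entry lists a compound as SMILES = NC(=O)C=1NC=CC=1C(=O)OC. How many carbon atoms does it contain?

Count every carbon token in the SMILES (each C, including those in ring-closure positions and inside branches).
Carbon count: 7.

7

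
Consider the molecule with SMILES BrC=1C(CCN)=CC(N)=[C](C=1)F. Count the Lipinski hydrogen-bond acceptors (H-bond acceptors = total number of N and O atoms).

2

N atoms: 2; O atoms: 0.
Lipinski HBA = 2 + 0 = 2.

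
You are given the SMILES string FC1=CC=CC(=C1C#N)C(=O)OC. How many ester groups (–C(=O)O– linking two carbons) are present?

The ester motif appears at heavy-atom position 10 in the SMILES.
Other groups present: 1 nitrile.
Ester count: 1.

1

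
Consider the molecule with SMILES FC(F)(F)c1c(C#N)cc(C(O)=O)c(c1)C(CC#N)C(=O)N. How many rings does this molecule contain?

In SMILES, each pair of matching ring-closure digits denotes one ring-closing bond; the number of such bonds equals the number of independent rings.
Ring-closure bonds here: 1.

1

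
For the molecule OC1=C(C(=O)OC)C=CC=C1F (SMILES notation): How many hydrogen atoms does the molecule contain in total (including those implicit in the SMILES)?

Walk through each heavy atom and fill implicit hydrogens from standard valence (C 4, N 3, O 2, S 2, halogen 1):
  atom 1: O, bond orders sum to 1 (valence 2) → 1 H
  atom 2: C, bond orders sum to 4 (valence 4) → 0 H
  atom 3: C, bond orders sum to 4 (valence 4) → 0 H
  atom 4: C, bond orders sum to 4 (valence 4) → 0 H
  atom 5: O, bond orders sum to 2 (valence 2) → 0 H
  atom 6: O, bond orders sum to 2 (valence 2) → 0 H
  atom 7: C, bond orders sum to 1 (valence 4) → 3 H
  atom 8: C, bond orders sum to 3 (valence 4) → 1 H
  atom 9: C, bond orders sum to 3 (valence 4) → 1 H
  atom 10: C, bond orders sum to 3 (valence 4) → 1 H
  atom 11: C, bond orders sum to 4 (valence 4) → 0 H
  atom 12: F (halogen, monovalent) → 0 H
Total hydrogens: 7.

7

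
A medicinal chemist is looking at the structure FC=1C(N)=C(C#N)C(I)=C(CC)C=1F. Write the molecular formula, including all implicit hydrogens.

C9H7F2IN2

Walk through each heavy atom and fill implicit hydrogens from standard valence (C 4, N 3, O 2, S 2, halogen 1):
  atom 1: F (halogen, monovalent) → 0 H
  atom 2: C, bond orders sum to 4 (valence 4) → 0 H
  atom 3: C, bond orders sum to 4 (valence 4) → 0 H
  atom 4: N, bond orders sum to 1 (valence 3) → 2 H
  atom 5: C, bond orders sum to 4 (valence 4) → 0 H
  atom 6: C, bond orders sum to 4 (valence 4) → 0 H
  atom 7: N, bond orders sum to 3 (valence 3) → 0 H
  atom 8: C, bond orders sum to 4 (valence 4) → 0 H
  atom 9: I (halogen, monovalent) → 0 H
  atom 10: C, bond orders sum to 4 (valence 4) → 0 H
  atom 11: C, bond orders sum to 2 (valence 4) → 2 H
  atom 12: C, bond orders sum to 1 (valence 4) → 3 H
  atom 13: C, bond orders sum to 4 (valence 4) → 0 H
  atom 14: F (halogen, monovalent) → 0 H
Totals → C:9, H:7, F:2, I:1, N:2.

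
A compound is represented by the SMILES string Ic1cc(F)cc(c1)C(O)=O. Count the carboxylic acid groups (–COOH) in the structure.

The carboxylic acid motif appears at heavy-atom position 9 in the SMILES.
Carboxylic acid count: 1.

1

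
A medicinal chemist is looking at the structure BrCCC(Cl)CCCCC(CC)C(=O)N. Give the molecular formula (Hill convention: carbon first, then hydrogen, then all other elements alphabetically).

C11H21BrClNO

Walk through each heavy atom and fill implicit hydrogens from standard valence (C 4, N 3, O 2, S 2, halogen 1):
  atom 1: Br (halogen, monovalent) → 0 H
  atom 2: C, bond orders sum to 2 (valence 4) → 2 H
  atom 3: C, bond orders sum to 2 (valence 4) → 2 H
  atom 4: C, bond orders sum to 3 (valence 4) → 1 H
  atom 5: Cl (halogen, monovalent) → 0 H
  atom 6: C, bond orders sum to 2 (valence 4) → 2 H
  atom 7: C, bond orders sum to 2 (valence 4) → 2 H
  atom 8: C, bond orders sum to 2 (valence 4) → 2 H
  atom 9: C, bond orders sum to 2 (valence 4) → 2 H
  atom 10: C, bond orders sum to 3 (valence 4) → 1 H
  atom 11: C, bond orders sum to 2 (valence 4) → 2 H
  atom 12: C, bond orders sum to 1 (valence 4) → 3 H
  atom 13: C, bond orders sum to 4 (valence 4) → 0 H
  atom 14: O, bond orders sum to 2 (valence 2) → 0 H
  atom 15: N, bond orders sum to 1 (valence 3) → 2 H
Totals → C:11, H:21, Br:1, Cl:1, N:1, O:1.
In Hill order: C11H21BrClNO.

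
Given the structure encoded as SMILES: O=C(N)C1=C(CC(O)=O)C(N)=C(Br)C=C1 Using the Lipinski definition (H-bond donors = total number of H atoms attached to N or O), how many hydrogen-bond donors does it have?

Donors: find every N or O and count the H atoms it carries.
  atom 1 (O): bond orders sum to 2 → 0 H
  atom 3 (N): bond orders sum to 1 → 2 H
  atom 8 (O): bond orders sum to 1 → 1 H
  atom 9 (O): bond orders sum to 2 → 0 H
  atom 11 (N): bond orders sum to 1 → 2 H
Lipinski HBD = 5.

5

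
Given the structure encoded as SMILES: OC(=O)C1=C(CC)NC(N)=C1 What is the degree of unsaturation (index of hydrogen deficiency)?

4

Molecular formula: C7H10N2O2.
DoU = (2C + 2 + N − H − X) / 2, where X is the halogen count and O/S are ignored.
    = (2·7 + 2 + 2 − 10 − 0) / 2 = 8 / 2 = 4.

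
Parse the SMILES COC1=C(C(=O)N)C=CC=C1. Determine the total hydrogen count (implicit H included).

9

Walk through each heavy atom and fill implicit hydrogens from standard valence (C 4, N 3, O 2, S 2, halogen 1):
  atom 1: C, bond orders sum to 1 (valence 4) → 3 H
  atom 2: O, bond orders sum to 2 (valence 2) → 0 H
  atom 3: C, bond orders sum to 4 (valence 4) → 0 H
  atom 4: C, bond orders sum to 4 (valence 4) → 0 H
  atom 5: C, bond orders sum to 4 (valence 4) → 0 H
  atom 6: O, bond orders sum to 2 (valence 2) → 0 H
  atom 7: N, bond orders sum to 1 (valence 3) → 2 H
  atom 8: C, bond orders sum to 3 (valence 4) → 1 H
  atom 9: C, bond orders sum to 3 (valence 4) → 1 H
  atom 10: C, bond orders sum to 3 (valence 4) → 1 H
  atom 11: C, bond orders sum to 3 (valence 4) → 1 H
Total hydrogens: 9.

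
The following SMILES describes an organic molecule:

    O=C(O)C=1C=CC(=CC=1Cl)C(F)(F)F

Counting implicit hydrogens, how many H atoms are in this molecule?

Walk through each heavy atom and fill implicit hydrogens from standard valence (C 4, N 3, O 2, S 2, halogen 1):
  atom 1: O, bond orders sum to 2 (valence 2) → 0 H
  atom 2: C, bond orders sum to 4 (valence 4) → 0 H
  atom 3: O, bond orders sum to 1 (valence 2) → 1 H
  atom 4: C, bond orders sum to 4 (valence 4) → 0 H
  atom 5: C, bond orders sum to 3 (valence 4) → 1 H
  atom 6: C, bond orders sum to 3 (valence 4) → 1 H
  atom 7: C, bond orders sum to 4 (valence 4) → 0 H
  atom 8: C, bond orders sum to 3 (valence 4) → 1 H
  atom 9: C, bond orders sum to 4 (valence 4) → 0 H
  atom 10: Cl (halogen, monovalent) → 0 H
  atom 11: C, bond orders sum to 4 (valence 4) → 0 H
  atom 12: F (halogen, monovalent) → 0 H
  atom 13: F (halogen, monovalent) → 0 H
  atom 14: F (halogen, monovalent) → 0 H
Total hydrogens: 4.

4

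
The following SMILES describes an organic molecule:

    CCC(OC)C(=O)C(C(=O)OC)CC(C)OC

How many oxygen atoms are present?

5

Scan the SMILES for O atoms (remember two-letter symbols like Cl and Br are single atoms).
Oxygen count: 5.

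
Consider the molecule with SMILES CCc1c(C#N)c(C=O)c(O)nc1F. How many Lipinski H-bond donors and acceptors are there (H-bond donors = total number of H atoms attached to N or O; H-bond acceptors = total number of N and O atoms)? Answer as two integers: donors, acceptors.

Donors: find every N or O and count the H atoms it carries.
  atom 6 (N): bond orders sum to 3 → 0 H
  atom 9 (O): bond orders sum to 2 → 0 H
  atom 11 (O): bond orders sum to 1 → 1 H
  atom 12 (N): bond orders sum to 3 → 0 H
Lipinski HBD = 1.
Acceptors: N atoms = 2, O atoms = 2 → HBA = 4.

1, 4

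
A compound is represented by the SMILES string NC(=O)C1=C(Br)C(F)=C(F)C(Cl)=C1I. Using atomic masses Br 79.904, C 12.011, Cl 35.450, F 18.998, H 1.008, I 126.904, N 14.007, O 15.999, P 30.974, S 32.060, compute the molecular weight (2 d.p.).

First, the molecular formula is C7H2BrClF2INO (counting implicit H from valence).
  Br: 1 × 79.904 = 79.904
  C: 7 × 12.011 = 84.077
  Cl: 1 × 35.450 = 35.450
  F: 2 × 18.998 = 37.996
  H: 2 × 1.008 = 2.016
  I: 1 × 126.904 = 126.904
  N: 1 × 14.007 = 14.007
  O: 1 × 15.999 = 15.999
Sum: 1×79.904 + 7×12.011 + 1×35.450 + 2×18.998 + 2×1.008 + 1×126.904 + 1×14.007 + 1×15.999 = 396.353 → 396.35 g/mol.

396.35 g/mol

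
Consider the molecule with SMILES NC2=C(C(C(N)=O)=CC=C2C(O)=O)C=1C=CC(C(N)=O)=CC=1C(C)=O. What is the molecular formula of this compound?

C17H15N3O5

Walk through each heavy atom and fill implicit hydrogens from standard valence (C 4, N 3, O 2, S 2, halogen 1):
  atom 1: N, bond orders sum to 1 (valence 3) → 2 H
  atom 2: C, bond orders sum to 4 (valence 4) → 0 H
  atom 3: C, bond orders sum to 4 (valence 4) → 0 H
  atom 4: C, bond orders sum to 4 (valence 4) → 0 H
  atom 5: C, bond orders sum to 4 (valence 4) → 0 H
  atom 6: N, bond orders sum to 1 (valence 3) → 2 H
  atom 7: O, bond orders sum to 2 (valence 2) → 0 H
  atom 8: C, bond orders sum to 3 (valence 4) → 1 H
  atom 9: C, bond orders sum to 3 (valence 4) → 1 H
  atom 10: C, bond orders sum to 4 (valence 4) → 0 H
  atom 11: C, bond orders sum to 4 (valence 4) → 0 H
  atom 12: O, bond orders sum to 1 (valence 2) → 1 H
  atom 13: O, bond orders sum to 2 (valence 2) → 0 H
  atom 14: C, bond orders sum to 4 (valence 4) → 0 H
  atom 15: C, bond orders sum to 3 (valence 4) → 1 H
  atom 16: C, bond orders sum to 3 (valence 4) → 1 H
  atom 17: C, bond orders sum to 4 (valence 4) → 0 H
  atom 18: C, bond orders sum to 4 (valence 4) → 0 H
  atom 19: N, bond orders sum to 1 (valence 3) → 2 H
  atom 20: O, bond orders sum to 2 (valence 2) → 0 H
  atom 21: C, bond orders sum to 3 (valence 4) → 1 H
  atom 22: C, bond orders sum to 4 (valence 4) → 0 H
  atom 23: C, bond orders sum to 4 (valence 4) → 0 H
  atom 24: C, bond orders sum to 1 (valence 4) → 3 H
  atom 25: O, bond orders sum to 2 (valence 2) → 0 H
Totals → C:17, H:15, N:3, O:5.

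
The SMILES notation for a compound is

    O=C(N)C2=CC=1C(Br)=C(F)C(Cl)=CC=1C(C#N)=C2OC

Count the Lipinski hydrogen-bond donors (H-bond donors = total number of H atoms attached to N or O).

2

Donors: find every N or O and count the H atoms it carries.
  atom 1 (O): bond orders sum to 2 → 0 H
  atom 3 (N): bond orders sum to 1 → 2 H
  atom 17 (N): bond orders sum to 3 → 0 H
  atom 19 (O): bond orders sum to 2 → 0 H
Lipinski HBD = 2.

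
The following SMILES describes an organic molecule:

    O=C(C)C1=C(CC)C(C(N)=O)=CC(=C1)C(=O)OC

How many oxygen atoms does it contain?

Scan the SMILES for O atoms (remember two-letter symbols like Cl and Br are single atoms).
Oxygen count: 4.

4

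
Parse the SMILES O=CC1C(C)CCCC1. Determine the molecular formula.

Walk through each heavy atom and fill implicit hydrogens from standard valence (C 4, N 3, O 2, S 2, halogen 1):
  atom 1: O, bond orders sum to 2 (valence 2) → 0 H
  atom 2: C, bond orders sum to 3 (valence 4) → 1 H
  atom 3: C, bond orders sum to 3 (valence 4) → 1 H
  atom 4: C, bond orders sum to 3 (valence 4) → 1 H
  atom 5: C, bond orders sum to 1 (valence 4) → 3 H
  atom 6: C, bond orders sum to 2 (valence 4) → 2 H
  atom 7: C, bond orders sum to 2 (valence 4) → 2 H
  atom 8: C, bond orders sum to 2 (valence 4) → 2 H
  atom 9: C, bond orders sum to 2 (valence 4) → 2 H
Totals → C:8, H:14, O:1.

C8H14O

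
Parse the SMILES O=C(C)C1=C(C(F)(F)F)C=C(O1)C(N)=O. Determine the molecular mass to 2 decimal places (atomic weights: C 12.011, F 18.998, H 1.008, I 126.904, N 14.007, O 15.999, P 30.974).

First, the molecular formula is C8H6F3NO3 (counting implicit H from valence).
  C: 8 × 12.011 = 96.088
  F: 3 × 18.998 = 56.994
  H: 6 × 1.008 = 6.048
  N: 1 × 14.007 = 14.007
  O: 3 × 15.999 = 47.997
Sum: 8×12.011 + 3×18.998 + 6×1.008 + 1×14.007 + 3×15.999 = 221.134 → 221.13 g/mol.

221.13 g/mol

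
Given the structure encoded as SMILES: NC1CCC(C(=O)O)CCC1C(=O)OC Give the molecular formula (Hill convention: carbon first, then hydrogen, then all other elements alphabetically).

Walk through each heavy atom and fill implicit hydrogens from standard valence (C 4, N 3, O 2, S 2, halogen 1):
  atom 1: N, bond orders sum to 1 (valence 3) → 2 H
  atom 2: C, bond orders sum to 3 (valence 4) → 1 H
  atom 3: C, bond orders sum to 2 (valence 4) → 2 H
  atom 4: C, bond orders sum to 2 (valence 4) → 2 H
  atom 5: C, bond orders sum to 3 (valence 4) → 1 H
  atom 6: C, bond orders sum to 4 (valence 4) → 0 H
  atom 7: O, bond orders sum to 2 (valence 2) → 0 H
  atom 8: O, bond orders sum to 1 (valence 2) → 1 H
  atom 9: C, bond orders sum to 2 (valence 4) → 2 H
  atom 10: C, bond orders sum to 2 (valence 4) → 2 H
  atom 11: C, bond orders sum to 3 (valence 4) → 1 H
  atom 12: C, bond orders sum to 4 (valence 4) → 0 H
  atom 13: O, bond orders sum to 2 (valence 2) → 0 H
  atom 14: O, bond orders sum to 2 (valence 2) → 0 H
  atom 15: C, bond orders sum to 1 (valence 4) → 3 H
Totals → C:10, H:17, N:1, O:4.
In Hill order: C10H17NO4.

C10H17NO4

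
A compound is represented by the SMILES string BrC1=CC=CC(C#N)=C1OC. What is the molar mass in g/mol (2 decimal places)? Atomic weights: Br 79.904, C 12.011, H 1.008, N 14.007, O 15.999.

212.05 g/mol

First, the molecular formula is C8H6BrNO (counting implicit H from valence).
  Br: 1 × 79.904 = 79.904
  C: 8 × 12.011 = 96.088
  H: 6 × 1.008 = 6.048
  N: 1 × 14.007 = 14.007
  O: 1 × 15.999 = 15.999
Sum: 1×79.904 + 8×12.011 + 6×1.008 + 1×14.007 + 1×15.999 = 212.046 → 212.05 g/mol.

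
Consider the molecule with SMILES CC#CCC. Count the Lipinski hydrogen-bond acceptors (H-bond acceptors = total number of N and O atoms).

0

N atoms: 0; O atoms: 0.
Lipinski HBA = 0 + 0 = 0.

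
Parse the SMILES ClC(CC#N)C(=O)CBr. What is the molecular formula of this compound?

Walk through each heavy atom and fill implicit hydrogens from standard valence (C 4, N 3, O 2, S 2, halogen 1):
  atom 1: Cl (halogen, monovalent) → 0 H
  atom 2: C, bond orders sum to 3 (valence 4) → 1 H
  atom 3: C, bond orders sum to 2 (valence 4) → 2 H
  atom 4: C, bond orders sum to 4 (valence 4) → 0 H
  atom 5: N, bond orders sum to 3 (valence 3) → 0 H
  atom 6: C, bond orders sum to 4 (valence 4) → 0 H
  atom 7: O, bond orders sum to 2 (valence 2) → 0 H
  atom 8: C, bond orders sum to 2 (valence 4) → 2 H
  atom 9: Br (halogen, monovalent) → 0 H
Totals → C:5, H:5, Br:1, Cl:1, N:1, O:1.

C5H5BrClNO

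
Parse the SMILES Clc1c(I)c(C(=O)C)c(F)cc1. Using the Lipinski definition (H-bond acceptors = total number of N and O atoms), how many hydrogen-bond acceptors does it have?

N atoms: 0; O atoms: 1.
Lipinski HBA = 0 + 1 = 1.

1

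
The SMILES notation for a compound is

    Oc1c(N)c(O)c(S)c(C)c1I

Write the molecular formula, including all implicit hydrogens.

C7H8INO2S

Walk through each heavy atom and fill implicit hydrogens from standard valence (C 4, N 3, O 2, S 2, halogen 1); for lowercase aromatic atoms, an aromatic c carries 1 H when it has two neighbours and 0 H with three, and aromatic n carries 0 H:
  atom 1: O, bond orders sum to 1 (valence 2) → 1 H
  atom 2: aromatic c, 3 neighbours → 0 H
  atom 3: aromatic c, 3 neighbours → 0 H
  atom 4: N, bond orders sum to 1 (valence 3) → 2 H
  atom 5: aromatic c, 3 neighbours → 0 H
  atom 6: O, bond orders sum to 1 (valence 2) → 1 H
  atom 7: aromatic c, 3 neighbours → 0 H
  atom 8: S, bond orders sum to 1 (valence 2) → 1 H
  atom 9: aromatic c, 3 neighbours → 0 H
  atom 10: C, bond orders sum to 1 (valence 4) → 3 H
  atom 11: aromatic c, 3 neighbours → 0 H
  atom 12: I (halogen, monovalent) → 0 H
Totals → C:7, H:8, I:1, N:1, O:2, S:1.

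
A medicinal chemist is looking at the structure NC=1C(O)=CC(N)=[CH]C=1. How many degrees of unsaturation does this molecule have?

4

Degree of unsaturation = (number of rings) + (number of π bonds).
Ring closures in the SMILES: 1.
π bonds: 3 double bonds (each 1 DoU) → 3 DoU from unsaturation.
Total DoU = 1 + 3 = 4.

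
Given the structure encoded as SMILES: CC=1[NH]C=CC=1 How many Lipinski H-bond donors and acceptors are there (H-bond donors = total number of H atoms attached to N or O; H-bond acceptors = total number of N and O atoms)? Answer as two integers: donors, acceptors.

Donors: find every N or O and count the H atoms it carries.
  atom 3 (N): bond orders sum to 2 → 1 H
Lipinski HBD = 1.
Acceptors: N atoms = 1, O atoms = 0 → HBA = 1.

1, 1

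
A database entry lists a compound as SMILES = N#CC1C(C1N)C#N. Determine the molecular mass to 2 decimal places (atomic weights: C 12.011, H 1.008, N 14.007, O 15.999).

First, the molecular formula is C5H5N3 (counting implicit H from valence).
  C: 5 × 12.011 = 60.055
  H: 5 × 1.008 = 5.040
  N: 3 × 14.007 = 42.021
Sum: 5×12.011 + 5×1.008 + 3×14.007 = 107.116 → 107.12 g/mol.

107.12 g/mol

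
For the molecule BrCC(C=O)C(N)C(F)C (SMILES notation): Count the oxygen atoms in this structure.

1

Scan the SMILES for O atoms (remember two-letter symbols like Cl and Br are single atoms).
Oxygen count: 1.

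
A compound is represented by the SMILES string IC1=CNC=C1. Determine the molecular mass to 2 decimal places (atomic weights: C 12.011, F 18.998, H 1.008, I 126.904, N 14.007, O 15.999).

First, the molecular formula is C4H4IN (counting implicit H from valence).
  C: 4 × 12.011 = 48.044
  H: 4 × 1.008 = 4.032
  I: 1 × 126.904 = 126.904
  N: 1 × 14.007 = 14.007
Sum: 4×12.011 + 4×1.008 + 1×126.904 + 1×14.007 = 192.987 → 192.99 g/mol.

192.99 g/mol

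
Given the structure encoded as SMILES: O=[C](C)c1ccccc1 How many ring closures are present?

In SMILES, each pair of matching ring-closure digits denotes one ring-closing bond; the number of such bonds equals the number of independent rings.
Ring-closure bonds here: 1.

1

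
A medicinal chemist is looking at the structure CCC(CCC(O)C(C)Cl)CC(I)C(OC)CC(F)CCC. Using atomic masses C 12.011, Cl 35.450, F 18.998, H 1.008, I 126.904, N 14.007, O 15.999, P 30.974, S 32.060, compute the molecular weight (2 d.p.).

First, the molecular formula is C17H33ClFIO2 (counting implicit H from valence).
  C: 17 × 12.011 = 204.187
  Cl: 1 × 35.450 = 35.450
  F: 1 × 18.998 = 18.998
  H: 33 × 1.008 = 33.264
  I: 1 × 126.904 = 126.904
  O: 2 × 15.999 = 31.998
Sum: 17×12.011 + 1×35.450 + 1×18.998 + 33×1.008 + 1×126.904 + 2×15.999 = 450.801 → 450.80 g/mol.

450.80 g/mol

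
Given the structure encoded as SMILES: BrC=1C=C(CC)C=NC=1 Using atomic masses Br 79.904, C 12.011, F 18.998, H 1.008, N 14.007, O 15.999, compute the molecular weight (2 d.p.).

First, the molecular formula is C7H8BrN (counting implicit H from valence).
  Br: 1 × 79.904 = 79.904
  C: 7 × 12.011 = 84.077
  H: 8 × 1.008 = 8.064
  N: 1 × 14.007 = 14.007
Sum: 1×79.904 + 7×12.011 + 8×1.008 + 1×14.007 = 186.052 → 186.05 g/mol.

186.05 g/mol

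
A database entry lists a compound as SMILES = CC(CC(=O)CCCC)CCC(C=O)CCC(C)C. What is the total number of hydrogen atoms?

Walk through each heavy atom and fill implicit hydrogens from standard valence (C 4, N 3, O 2, S 2, halogen 1):
  atom 1: C, bond orders sum to 1 (valence 4) → 3 H
  atom 2: C, bond orders sum to 3 (valence 4) → 1 H
  atom 3: C, bond orders sum to 2 (valence 4) → 2 H
  atom 4: C, bond orders sum to 4 (valence 4) → 0 H
  atom 5: O, bond orders sum to 2 (valence 2) → 0 H
  atom 6: C, bond orders sum to 2 (valence 4) → 2 H
  atom 7: C, bond orders sum to 2 (valence 4) → 2 H
  atom 8: C, bond orders sum to 2 (valence 4) → 2 H
  atom 9: C, bond orders sum to 1 (valence 4) → 3 H
  atom 10: C, bond orders sum to 2 (valence 4) → 2 H
  atom 11: C, bond orders sum to 2 (valence 4) → 2 H
  atom 12: C, bond orders sum to 3 (valence 4) → 1 H
  atom 13: C, bond orders sum to 3 (valence 4) → 1 H
  atom 14: O, bond orders sum to 2 (valence 2) → 0 H
  atom 15: C, bond orders sum to 2 (valence 4) → 2 H
  atom 16: C, bond orders sum to 2 (valence 4) → 2 H
  atom 17: C, bond orders sum to 3 (valence 4) → 1 H
  atom 18: C, bond orders sum to 1 (valence 4) → 3 H
  atom 19: C, bond orders sum to 1 (valence 4) → 3 H
Total hydrogens: 32.

32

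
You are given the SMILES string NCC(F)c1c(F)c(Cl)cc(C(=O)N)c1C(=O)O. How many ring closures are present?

In SMILES, each pair of matching ring-closure digits denotes one ring-closing bond; the number of such bonds equals the number of independent rings.
Ring-closure bonds here: 1.

1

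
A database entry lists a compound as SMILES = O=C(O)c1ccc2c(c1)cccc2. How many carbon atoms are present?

Count every carbon token in the SMILES (each C, including those in ring-closure positions and inside branches).
Carbon count: 11.

11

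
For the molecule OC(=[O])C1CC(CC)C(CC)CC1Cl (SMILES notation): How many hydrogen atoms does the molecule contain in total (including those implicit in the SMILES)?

19

Walk through each heavy atom and fill implicit hydrogens from standard valence (C 4, N 3, O 2, S 2, halogen 1):
  atom 1: O, bond orders sum to 1 (valence 2) → 1 H
  atom 2: C, bond orders sum to 4 (valence 4) → 0 H
  atom 3: O with explicit H count 0
  atom 4: C, bond orders sum to 3 (valence 4) → 1 H
  atom 5: C, bond orders sum to 2 (valence 4) → 2 H
  atom 6: C, bond orders sum to 3 (valence 4) → 1 H
  atom 7: C, bond orders sum to 2 (valence 4) → 2 H
  atom 8: C, bond orders sum to 1 (valence 4) → 3 H
  atom 9: C, bond orders sum to 3 (valence 4) → 1 H
  atom 10: C, bond orders sum to 2 (valence 4) → 2 H
  atom 11: C, bond orders sum to 1 (valence 4) → 3 H
  atom 12: C, bond orders sum to 2 (valence 4) → 2 H
  atom 13: C, bond orders sum to 3 (valence 4) → 1 H
  atom 14: Cl (halogen, monovalent) → 0 H
Total hydrogens: 19.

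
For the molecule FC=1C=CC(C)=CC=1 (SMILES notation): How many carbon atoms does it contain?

7

Count every carbon token in the SMILES (each C, including those in ring-closure positions and inside branches).
Carbon count: 7.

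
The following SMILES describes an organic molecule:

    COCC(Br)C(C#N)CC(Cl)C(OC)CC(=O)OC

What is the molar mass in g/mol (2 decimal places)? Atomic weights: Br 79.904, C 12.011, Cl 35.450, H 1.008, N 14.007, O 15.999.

356.64 g/mol

First, the molecular formula is C12H19BrClNO4 (counting implicit H from valence).
  Br: 1 × 79.904 = 79.904
  C: 12 × 12.011 = 144.132
  Cl: 1 × 35.450 = 35.450
  H: 19 × 1.008 = 19.152
  N: 1 × 14.007 = 14.007
  O: 4 × 15.999 = 63.996
Sum: 1×79.904 + 12×12.011 + 1×35.450 + 19×1.008 + 1×14.007 + 4×15.999 = 356.641 → 356.64 g/mol.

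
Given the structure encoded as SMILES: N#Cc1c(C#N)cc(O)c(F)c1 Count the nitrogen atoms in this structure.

Scan the SMILES for N atoms (remember two-letter symbols like Cl and Br are single atoms).
Nitrogen count: 2.

2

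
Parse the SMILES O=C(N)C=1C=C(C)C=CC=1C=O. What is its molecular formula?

Walk through each heavy atom and fill implicit hydrogens from standard valence (C 4, N 3, O 2, S 2, halogen 1):
  atom 1: O, bond orders sum to 2 (valence 2) → 0 H
  atom 2: C, bond orders sum to 4 (valence 4) → 0 H
  atom 3: N, bond orders sum to 1 (valence 3) → 2 H
  atom 4: C, bond orders sum to 4 (valence 4) → 0 H
  atom 5: C, bond orders sum to 3 (valence 4) → 1 H
  atom 6: C, bond orders sum to 4 (valence 4) → 0 H
  atom 7: C, bond orders sum to 1 (valence 4) → 3 H
  atom 8: C, bond orders sum to 3 (valence 4) → 1 H
  atom 9: C, bond orders sum to 3 (valence 4) → 1 H
  atom 10: C, bond orders sum to 4 (valence 4) → 0 H
  atom 11: C, bond orders sum to 3 (valence 4) → 1 H
  atom 12: O, bond orders sum to 2 (valence 2) → 0 H
Totals → C:9, H:9, N:1, O:2.
In Hill order: C9H9NO2.

C9H9NO2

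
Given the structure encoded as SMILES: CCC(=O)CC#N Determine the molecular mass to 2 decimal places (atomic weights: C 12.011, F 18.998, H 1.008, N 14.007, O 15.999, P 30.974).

97.12 g/mol

First, the molecular formula is C5H7NO (counting implicit H from valence).
  C: 5 × 12.011 = 60.055
  H: 7 × 1.008 = 7.056
  N: 1 × 14.007 = 14.007
  O: 1 × 15.999 = 15.999
Sum: 5×12.011 + 7×1.008 + 1×14.007 + 1×15.999 = 97.117 → 97.12 g/mol.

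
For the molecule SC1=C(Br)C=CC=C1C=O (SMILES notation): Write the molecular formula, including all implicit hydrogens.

Walk through each heavy atom and fill implicit hydrogens from standard valence (C 4, N 3, O 2, S 2, halogen 1):
  atom 1: S, bond orders sum to 1 (valence 2) → 1 H
  atom 2: C, bond orders sum to 4 (valence 4) → 0 H
  atom 3: C, bond orders sum to 4 (valence 4) → 0 H
  atom 4: Br (halogen, monovalent) → 0 H
  atom 5: C, bond orders sum to 3 (valence 4) → 1 H
  atom 6: C, bond orders sum to 3 (valence 4) → 1 H
  atom 7: C, bond orders sum to 3 (valence 4) → 1 H
  atom 8: C, bond orders sum to 4 (valence 4) → 0 H
  atom 9: C, bond orders sum to 3 (valence 4) → 1 H
  atom 10: O, bond orders sum to 2 (valence 2) → 0 H
Totals → C:7, H:5, Br:1, O:1, S:1.

C7H5BrOS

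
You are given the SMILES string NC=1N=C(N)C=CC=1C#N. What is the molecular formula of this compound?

Walk through each heavy atom and fill implicit hydrogens from standard valence (C 4, N 3, O 2, S 2, halogen 1):
  atom 1: N, bond orders sum to 1 (valence 3) → 2 H
  atom 2: C, bond orders sum to 4 (valence 4) → 0 H
  atom 3: N, bond orders sum to 3 (valence 3) → 0 H
  atom 4: C, bond orders sum to 4 (valence 4) → 0 H
  atom 5: N, bond orders sum to 1 (valence 3) → 2 H
  atom 6: C, bond orders sum to 3 (valence 4) → 1 H
  atom 7: C, bond orders sum to 3 (valence 4) → 1 H
  atom 8: C, bond orders sum to 4 (valence 4) → 0 H
  atom 9: C, bond orders sum to 4 (valence 4) → 0 H
  atom 10: N, bond orders sum to 3 (valence 3) → 0 H
Totals → C:6, H:6, N:4.

C6H6N4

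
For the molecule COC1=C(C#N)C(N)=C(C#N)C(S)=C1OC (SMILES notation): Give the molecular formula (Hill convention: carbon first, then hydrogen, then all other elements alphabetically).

C10H9N3O2S

Walk through each heavy atom and fill implicit hydrogens from standard valence (C 4, N 3, O 2, S 2, halogen 1):
  atom 1: C, bond orders sum to 1 (valence 4) → 3 H
  atom 2: O, bond orders sum to 2 (valence 2) → 0 H
  atom 3: C, bond orders sum to 4 (valence 4) → 0 H
  atom 4: C, bond orders sum to 4 (valence 4) → 0 H
  atom 5: C, bond orders sum to 4 (valence 4) → 0 H
  atom 6: N, bond orders sum to 3 (valence 3) → 0 H
  atom 7: C, bond orders sum to 4 (valence 4) → 0 H
  atom 8: N, bond orders sum to 1 (valence 3) → 2 H
  atom 9: C, bond orders sum to 4 (valence 4) → 0 H
  atom 10: C, bond orders sum to 4 (valence 4) → 0 H
  atom 11: N, bond orders sum to 3 (valence 3) → 0 H
  atom 12: C, bond orders sum to 4 (valence 4) → 0 H
  atom 13: S, bond orders sum to 1 (valence 2) → 1 H
  atom 14: C, bond orders sum to 4 (valence 4) → 0 H
  atom 15: O, bond orders sum to 2 (valence 2) → 0 H
  atom 16: C, bond orders sum to 1 (valence 4) → 3 H
Totals → C:10, H:9, N:3, O:2, S:1.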